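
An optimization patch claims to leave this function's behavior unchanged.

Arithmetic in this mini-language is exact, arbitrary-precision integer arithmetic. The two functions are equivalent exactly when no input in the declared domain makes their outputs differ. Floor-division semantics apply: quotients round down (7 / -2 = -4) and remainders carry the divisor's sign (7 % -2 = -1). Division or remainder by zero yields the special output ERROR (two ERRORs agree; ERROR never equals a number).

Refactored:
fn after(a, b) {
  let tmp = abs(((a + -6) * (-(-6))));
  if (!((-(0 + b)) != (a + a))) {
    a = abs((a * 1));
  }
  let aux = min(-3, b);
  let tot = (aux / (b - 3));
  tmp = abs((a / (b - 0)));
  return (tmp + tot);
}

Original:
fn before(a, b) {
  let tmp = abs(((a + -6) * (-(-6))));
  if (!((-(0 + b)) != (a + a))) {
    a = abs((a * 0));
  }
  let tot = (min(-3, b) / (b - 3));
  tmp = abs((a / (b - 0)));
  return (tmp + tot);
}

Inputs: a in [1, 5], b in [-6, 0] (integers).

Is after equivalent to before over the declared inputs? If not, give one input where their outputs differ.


The rewrite breaks on a=1, b=-2, where the results are 0 and 1.
before: tmp becomes 30; next (!((-(0 + b)) != (a + a))) evaluates to true; next a becomes 0; next tot becomes 0; next tmp becomes 0; next final value 0
after: tmp becomes 30; next (!((-(0 + b)) != (a + a))) evaluates to true; next a becomes 1; next aux becomes -3; next tot becomes 0; next tmp becomes 1; next final value 1
verdict: not equivalent; witness: a=1, b=-2


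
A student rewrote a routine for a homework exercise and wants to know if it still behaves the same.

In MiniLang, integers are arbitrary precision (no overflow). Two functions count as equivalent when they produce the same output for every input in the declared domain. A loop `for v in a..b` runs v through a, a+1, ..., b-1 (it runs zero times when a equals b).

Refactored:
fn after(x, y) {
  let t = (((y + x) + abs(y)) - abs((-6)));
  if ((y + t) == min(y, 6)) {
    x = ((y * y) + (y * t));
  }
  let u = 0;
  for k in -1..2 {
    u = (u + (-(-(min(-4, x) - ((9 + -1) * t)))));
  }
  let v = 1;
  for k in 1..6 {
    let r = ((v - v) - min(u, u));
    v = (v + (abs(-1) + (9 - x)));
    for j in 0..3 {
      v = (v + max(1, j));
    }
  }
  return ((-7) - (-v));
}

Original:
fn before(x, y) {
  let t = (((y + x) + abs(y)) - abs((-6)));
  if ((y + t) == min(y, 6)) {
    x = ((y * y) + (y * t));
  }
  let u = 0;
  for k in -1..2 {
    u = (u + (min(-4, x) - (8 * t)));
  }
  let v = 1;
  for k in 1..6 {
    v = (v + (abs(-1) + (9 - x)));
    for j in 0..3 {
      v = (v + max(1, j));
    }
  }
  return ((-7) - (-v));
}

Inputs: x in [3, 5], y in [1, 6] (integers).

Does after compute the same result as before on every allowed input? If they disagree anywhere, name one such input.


Side by side, the visible changes include: min/max/abs usage differs, constant usage differs, statement counts differ, arithmetic usage differs, local variable names differ.
As a probe, take x=5, y=4: before runs t=7, then ((y + t) == min(y, 6)) is false, then u=0, then (k=-1), then u=-60, then (k=0), then u=-120, then (k=1), then u=-180, then v=1, then (k=1), then v=6, then (j=0), then v=7, then (j=1), then v=8, then (j=2), then v=10, then (k=2), then v=15, then (j=0), then v=16, then (j=1), then v=17, then (j=2), then v=19, then (k=3), then v=24, then (j=0), then v=25, then (j=1), then v=26, then (j=2), then v=28, then (k=4), then v=33, then (j=0), then v=34, then (j=1), then v=35, then (j=2), then v=37, then (k=5), then v=42, then (j=0), then v=43, then (j=1), then v=44, then (j=2), then v=46, then returns 39; after runs t=7, then ((y + t) == min(y, 6)) is false, then u=0, then (k=-1), then u=-60, then (k=0), then u=-120, then (k=1), then u=-180, then v=1, then (k=1), then r=180, then v=6, then (j=0), then v=7, then (j=1), then v=8, then (j=2), then v=10, then (k=2), then r=180, then v=15, then (j=0), then v=16, then (j=1), then v=17, then (j=2), then v=19, then (k=3), then r=180, then v=24, then (j=0), then v=25, then (j=1), then v=26, then (j=2), then v=28, then (k=4), then r=180, then v=33, then (j=0), then v=34, then (j=1), then v=35, then (j=2), then v=37, then (k=5), then r=180, then v=42, then (j=0), then v=43, then (j=1), then v=44, then (j=2), then v=46, then returns 39; both end at 39.
Every one of the 18 inputs gives matching results.
verdict: equivalent


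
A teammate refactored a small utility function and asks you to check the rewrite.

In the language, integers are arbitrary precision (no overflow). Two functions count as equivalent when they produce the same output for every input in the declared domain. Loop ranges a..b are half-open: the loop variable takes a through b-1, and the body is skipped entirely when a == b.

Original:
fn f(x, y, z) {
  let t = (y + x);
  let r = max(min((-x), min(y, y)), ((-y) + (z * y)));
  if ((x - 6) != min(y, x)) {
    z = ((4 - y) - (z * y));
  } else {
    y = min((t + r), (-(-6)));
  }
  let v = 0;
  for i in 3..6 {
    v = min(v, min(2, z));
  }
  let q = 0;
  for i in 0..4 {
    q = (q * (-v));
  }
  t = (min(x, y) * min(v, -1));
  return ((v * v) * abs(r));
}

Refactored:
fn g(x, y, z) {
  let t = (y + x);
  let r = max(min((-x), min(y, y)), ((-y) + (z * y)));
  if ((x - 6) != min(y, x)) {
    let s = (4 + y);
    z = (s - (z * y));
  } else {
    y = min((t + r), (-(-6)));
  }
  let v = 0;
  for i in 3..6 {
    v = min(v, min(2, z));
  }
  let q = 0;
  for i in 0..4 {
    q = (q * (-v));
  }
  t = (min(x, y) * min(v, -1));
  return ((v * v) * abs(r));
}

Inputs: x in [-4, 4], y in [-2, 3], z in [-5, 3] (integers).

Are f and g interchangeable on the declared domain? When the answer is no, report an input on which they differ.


The rewrite breaks on x=-4, y=-2, z=-5, where the results are 192 and 768.
f: t = -6; r = 12; ((x - 6) != min(y, x)) -> true; z = -4; v = 0; [i=3]; v = -4; [i=4]; v = -4; [i=5]; v = -4; q = 0; [i=0]; q = 0; [i=1]; q = 0; [i=2]; q = 0; [i=3]; q = 0; t = 16; return 192
g: t = -6; r = 12; ((x - 6) != min(y, x)) -> true; s = 2; z = -8; v = 0; [i=3]; v = -8; [i=4]; v = -8; [i=5]; v = -8; q = 0; [i=0]; q = 0; [i=1]; q = 0; [i=2]; q = 0; [i=3]; q = 0; t = 32; return 768
verdict: not equivalent; witness: x=-4, y=-2, z=-5


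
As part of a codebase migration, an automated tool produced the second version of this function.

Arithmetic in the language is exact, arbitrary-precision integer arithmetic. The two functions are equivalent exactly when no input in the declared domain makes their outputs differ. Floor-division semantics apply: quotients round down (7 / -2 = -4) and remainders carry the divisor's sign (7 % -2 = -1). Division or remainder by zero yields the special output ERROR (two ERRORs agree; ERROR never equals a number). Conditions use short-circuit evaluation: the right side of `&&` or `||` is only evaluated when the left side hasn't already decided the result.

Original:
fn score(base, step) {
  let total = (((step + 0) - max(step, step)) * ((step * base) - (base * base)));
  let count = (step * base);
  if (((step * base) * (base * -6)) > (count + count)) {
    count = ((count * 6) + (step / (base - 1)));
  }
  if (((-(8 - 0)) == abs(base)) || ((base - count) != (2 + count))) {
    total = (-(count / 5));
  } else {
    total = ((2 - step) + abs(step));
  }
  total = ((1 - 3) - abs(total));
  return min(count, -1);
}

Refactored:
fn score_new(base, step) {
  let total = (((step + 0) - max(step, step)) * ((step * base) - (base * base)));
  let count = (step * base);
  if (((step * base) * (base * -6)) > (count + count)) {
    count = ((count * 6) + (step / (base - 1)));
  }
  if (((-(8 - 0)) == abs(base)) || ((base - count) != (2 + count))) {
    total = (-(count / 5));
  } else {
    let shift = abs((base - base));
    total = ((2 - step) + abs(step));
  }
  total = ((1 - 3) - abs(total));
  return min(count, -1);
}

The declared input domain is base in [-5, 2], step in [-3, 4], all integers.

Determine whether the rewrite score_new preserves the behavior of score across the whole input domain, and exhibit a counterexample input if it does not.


Reading the diff, among the changes: local variable names differ; also statement counts differ; also arithmetic usage differs; also min/max/abs usage differs.
As a probe, take base=-5, step=3: score runs total=0, then count=-15, then (((step * base) * (base * -6)) > (count + count)) is false, then (((-(8 - 0)) == abs(base)) || ((base - count) != (2 + count))) is true, then total=3, then total=-5, then returns -15; score_new runs total=0, then count=-15, then (((step * base) * (base * -6)) > (count + count)) is false, then (((-(8 - 0)) == abs(base)) || ((base - count) != (2 + count))) is true, then total=3, then total=-5, then returns -15; both end at -15.
Across all 64 domain points the two functions coincide.
verdict: equivalent


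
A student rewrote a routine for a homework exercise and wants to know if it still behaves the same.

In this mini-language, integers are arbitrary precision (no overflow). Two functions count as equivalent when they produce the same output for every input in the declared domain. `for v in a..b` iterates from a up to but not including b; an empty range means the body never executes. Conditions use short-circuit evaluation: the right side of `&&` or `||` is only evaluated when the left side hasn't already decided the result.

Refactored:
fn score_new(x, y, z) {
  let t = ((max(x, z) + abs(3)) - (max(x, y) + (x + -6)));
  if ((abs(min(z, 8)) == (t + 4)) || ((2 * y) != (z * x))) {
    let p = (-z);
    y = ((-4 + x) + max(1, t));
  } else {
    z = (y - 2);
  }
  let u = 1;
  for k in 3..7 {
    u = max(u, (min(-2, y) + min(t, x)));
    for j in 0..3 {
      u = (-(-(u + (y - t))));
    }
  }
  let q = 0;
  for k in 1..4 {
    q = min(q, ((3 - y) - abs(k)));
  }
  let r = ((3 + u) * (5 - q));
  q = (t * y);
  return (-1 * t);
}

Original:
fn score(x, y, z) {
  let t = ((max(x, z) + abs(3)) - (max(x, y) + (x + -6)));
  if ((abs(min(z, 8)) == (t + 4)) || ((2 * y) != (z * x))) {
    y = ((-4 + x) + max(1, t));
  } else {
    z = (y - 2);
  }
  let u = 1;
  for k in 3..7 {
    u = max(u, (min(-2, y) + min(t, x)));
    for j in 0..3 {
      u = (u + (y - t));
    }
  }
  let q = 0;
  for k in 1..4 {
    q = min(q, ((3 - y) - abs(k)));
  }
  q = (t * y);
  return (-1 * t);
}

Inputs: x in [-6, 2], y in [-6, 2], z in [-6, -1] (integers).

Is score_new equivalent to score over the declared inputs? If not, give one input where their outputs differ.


The two versions differ — the changes include local variable names differ; arithmetic usage differs; constant usage differs; statement counts differ.
Spot check at x=0, y=-3, z=-1 — score: t = 9; ((abs(min(z, 8)) == (t + 4)) || ((2 * y) != (z * x))) -> true; y = 5; u = 1; [k=3]; u = 1; [j=0]; u = -3; [j=1]; u = -7; [j=2]; u = -11; [k=4]; u = -2; [j=0]; u = -6; [j=1]; u = -10; [j=2]; u = -14; [k=5]; u = -2; [j=0]; u = -6; [j=1]; u = -10; [j=2]; u = -14; [k=6]; u = -2; [j=0]; u = -6; [j=1]; u = -10; [j=2]; u = -14; q = 0; [k=1]; q = -3; [k=2]; q = -4; [k=3]; q = -5; q = 45; return -9. score_new: t = 9; ((abs(min(z, 8)) == (t + 4)) || ((2 * y) != (z * x))) -> true; p = 1; y = 5; u = 1; [k=3]; u = 1; [j=0]; u = -3; [j=1]; u = -7; [j=2]; u = -11; [k=4]; u = -2; [j=0]; u = -6; [j=1]; u = -10; [j=2]; u = -14; [k=5]; u = -2; [j=0]; u = -6; [j=1]; u = -10; [j=2]; u = -14; [k=6]; u = -2; [j=0]; u = -6; [j=1]; u = -10; [j=2]; u = -14; q = 0; [k=1]; q = -3; [k=2]; q = -4; [k=3]; q = -5; r = -110; q = 45; return -9. Both give -9.
An exhaustive pass over the 486 declared inputs shows identical outputs.
verdict: equivalent


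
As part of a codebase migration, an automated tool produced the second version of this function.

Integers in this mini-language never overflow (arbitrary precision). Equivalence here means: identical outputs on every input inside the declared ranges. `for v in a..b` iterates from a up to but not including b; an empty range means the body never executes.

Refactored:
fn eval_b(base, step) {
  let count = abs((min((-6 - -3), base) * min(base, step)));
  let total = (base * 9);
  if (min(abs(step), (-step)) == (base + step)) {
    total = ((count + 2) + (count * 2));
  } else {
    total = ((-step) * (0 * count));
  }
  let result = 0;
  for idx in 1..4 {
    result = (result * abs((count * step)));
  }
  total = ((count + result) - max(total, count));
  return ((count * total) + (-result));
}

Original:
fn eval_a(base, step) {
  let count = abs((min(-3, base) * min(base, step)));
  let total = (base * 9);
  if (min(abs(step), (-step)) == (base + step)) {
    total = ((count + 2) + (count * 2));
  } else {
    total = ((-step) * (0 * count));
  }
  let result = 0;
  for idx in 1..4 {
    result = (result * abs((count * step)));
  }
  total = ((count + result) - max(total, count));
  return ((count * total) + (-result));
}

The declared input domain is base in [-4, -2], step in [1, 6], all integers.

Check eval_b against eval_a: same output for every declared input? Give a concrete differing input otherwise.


Side by side, the visible changes include: arithmetic usage differs, plus constant usage differs.
One worked example (base=-4, step=2) — eval_a: count = 16; total = -36; (min(abs(step), (-step)) == (base + step)) -> true; total = 50; result = 0; [idx=1]; result = 0; [idx=2]; result = 0; [idx=3]; result = 0; total = -34; return -544; eval_b: count = 16; total = -36; (min(abs(step), (-step)) == (base + step)) -> true; total = 50; result = 0; [idx=1]; result = 0; [idx=2]; result = 0; [idx=3]; result = 0; total = -34; return -544; agreement on -544.
Every one of the 18 inputs gives matching results.
verdict: equivalent


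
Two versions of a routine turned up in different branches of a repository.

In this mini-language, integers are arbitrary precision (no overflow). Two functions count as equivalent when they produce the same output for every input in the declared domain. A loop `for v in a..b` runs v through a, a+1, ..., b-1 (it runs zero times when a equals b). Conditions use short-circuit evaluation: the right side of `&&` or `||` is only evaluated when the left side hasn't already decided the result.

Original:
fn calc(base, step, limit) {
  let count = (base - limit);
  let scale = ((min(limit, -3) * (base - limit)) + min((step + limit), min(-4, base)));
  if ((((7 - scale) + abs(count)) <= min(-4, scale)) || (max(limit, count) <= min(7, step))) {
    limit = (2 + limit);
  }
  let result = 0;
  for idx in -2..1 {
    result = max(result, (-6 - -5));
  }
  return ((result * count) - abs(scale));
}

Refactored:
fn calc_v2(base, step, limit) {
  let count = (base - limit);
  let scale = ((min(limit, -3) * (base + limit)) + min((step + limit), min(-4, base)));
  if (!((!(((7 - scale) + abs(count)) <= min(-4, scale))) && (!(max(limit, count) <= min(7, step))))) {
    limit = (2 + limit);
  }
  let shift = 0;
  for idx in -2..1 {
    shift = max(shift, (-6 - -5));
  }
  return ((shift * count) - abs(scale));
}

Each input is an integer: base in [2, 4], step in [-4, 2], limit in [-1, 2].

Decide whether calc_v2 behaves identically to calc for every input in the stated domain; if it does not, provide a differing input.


There is a counterexample at base=2, step=-4, limit=-1: -14 on one side, -8 on the other.
calc: count=3, then scale=-14, then ((((7 - scale) + abs(count)) <= min(-4, scale)) || (max(limit, count) <= min(7, step))) is false, then result=0, then (idx=-2), then result=0, then (idx=-1), then result=0, then (idx=0), then result=0, then returns -14
calc_v2: count=3, then scale=-8, then (!((!(((7 - scale) + abs(count)) <= min(-4, scale))) && (!(max(limit, count) <= min(7, step))))) is false, then shift=0, then (idx=-2), then shift=0, then (idx=-1), then shift=0, then (idx=0), then shift=0, then returns -8
verdict: not equivalent; witness: base=2, step=-4, limit=-1


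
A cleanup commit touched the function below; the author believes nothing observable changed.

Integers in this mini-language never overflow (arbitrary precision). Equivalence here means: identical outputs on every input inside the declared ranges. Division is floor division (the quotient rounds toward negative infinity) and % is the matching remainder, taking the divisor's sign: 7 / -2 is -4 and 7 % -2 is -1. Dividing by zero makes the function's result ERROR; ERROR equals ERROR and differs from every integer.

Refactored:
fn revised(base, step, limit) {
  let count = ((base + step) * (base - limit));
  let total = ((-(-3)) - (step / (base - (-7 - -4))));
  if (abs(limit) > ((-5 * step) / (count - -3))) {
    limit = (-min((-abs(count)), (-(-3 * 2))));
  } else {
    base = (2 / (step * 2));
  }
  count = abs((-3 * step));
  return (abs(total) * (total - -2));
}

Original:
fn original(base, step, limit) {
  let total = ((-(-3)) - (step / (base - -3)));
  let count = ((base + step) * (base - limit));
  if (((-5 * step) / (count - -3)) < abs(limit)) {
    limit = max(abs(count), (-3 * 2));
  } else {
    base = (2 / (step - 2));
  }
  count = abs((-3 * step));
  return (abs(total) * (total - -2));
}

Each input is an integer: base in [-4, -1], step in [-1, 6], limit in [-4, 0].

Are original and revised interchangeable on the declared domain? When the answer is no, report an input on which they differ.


Not equivalent: base=-4, step=0, limit=0 separates them (15 vs ERROR).
original: total becomes 3; next count becomes 16; next (((-5 * step) / (count - -3)) < abs(limit)) evaluates to false; next base becomes -1; next count becomes 0; next final value 15
revised: count becomes 16; next total becomes 3; next (abs(limit) > ((-5 * step) / (count - -3))) evaluates to false; next hits division by zero so the output is ERROR
verdict: not equivalent; witness: base=-4, step=0, limit=0


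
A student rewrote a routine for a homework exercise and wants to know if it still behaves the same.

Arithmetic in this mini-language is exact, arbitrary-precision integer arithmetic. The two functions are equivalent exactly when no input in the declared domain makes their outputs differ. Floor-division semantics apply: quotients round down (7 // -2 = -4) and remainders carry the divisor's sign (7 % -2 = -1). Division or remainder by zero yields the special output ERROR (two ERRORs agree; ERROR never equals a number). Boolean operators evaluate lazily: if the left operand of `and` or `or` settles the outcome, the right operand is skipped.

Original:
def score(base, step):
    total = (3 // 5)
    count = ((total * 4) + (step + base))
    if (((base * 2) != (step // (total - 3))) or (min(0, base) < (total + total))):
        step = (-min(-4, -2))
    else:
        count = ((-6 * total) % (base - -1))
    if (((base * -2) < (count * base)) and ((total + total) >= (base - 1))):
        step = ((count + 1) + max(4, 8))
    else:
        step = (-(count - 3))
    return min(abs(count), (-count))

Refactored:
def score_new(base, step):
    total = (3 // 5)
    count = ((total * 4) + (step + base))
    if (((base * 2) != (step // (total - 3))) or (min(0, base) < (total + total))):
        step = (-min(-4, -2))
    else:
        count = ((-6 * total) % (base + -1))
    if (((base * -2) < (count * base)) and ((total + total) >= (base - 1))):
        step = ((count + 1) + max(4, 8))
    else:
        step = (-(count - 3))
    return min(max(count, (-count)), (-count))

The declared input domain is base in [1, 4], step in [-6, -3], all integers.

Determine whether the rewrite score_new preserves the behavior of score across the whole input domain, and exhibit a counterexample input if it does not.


Run the pair on base=1, step=-6.
score: total becomes 0; next count becomes -5; next (((base * 2) != (step // (total - 3))) or (min(0, base) < (total + total))) evaluates to false; next count becomes 0; next (((base * -2) < (count * base)) and ((total + total) >= (base - 1))) evaluates to true; next step becomes 9; next final value 0
score_new: total becomes 0; next count becomes -5; next (((base * 2) != (step // (total - 3))) or (min(0, base) < (total + total))) evaluates to false; next hits division by zero so the output is ERROR
0 vs ERROR — the two versions disagree here.
verdict: not equivalent; witness: base=1, step=-6


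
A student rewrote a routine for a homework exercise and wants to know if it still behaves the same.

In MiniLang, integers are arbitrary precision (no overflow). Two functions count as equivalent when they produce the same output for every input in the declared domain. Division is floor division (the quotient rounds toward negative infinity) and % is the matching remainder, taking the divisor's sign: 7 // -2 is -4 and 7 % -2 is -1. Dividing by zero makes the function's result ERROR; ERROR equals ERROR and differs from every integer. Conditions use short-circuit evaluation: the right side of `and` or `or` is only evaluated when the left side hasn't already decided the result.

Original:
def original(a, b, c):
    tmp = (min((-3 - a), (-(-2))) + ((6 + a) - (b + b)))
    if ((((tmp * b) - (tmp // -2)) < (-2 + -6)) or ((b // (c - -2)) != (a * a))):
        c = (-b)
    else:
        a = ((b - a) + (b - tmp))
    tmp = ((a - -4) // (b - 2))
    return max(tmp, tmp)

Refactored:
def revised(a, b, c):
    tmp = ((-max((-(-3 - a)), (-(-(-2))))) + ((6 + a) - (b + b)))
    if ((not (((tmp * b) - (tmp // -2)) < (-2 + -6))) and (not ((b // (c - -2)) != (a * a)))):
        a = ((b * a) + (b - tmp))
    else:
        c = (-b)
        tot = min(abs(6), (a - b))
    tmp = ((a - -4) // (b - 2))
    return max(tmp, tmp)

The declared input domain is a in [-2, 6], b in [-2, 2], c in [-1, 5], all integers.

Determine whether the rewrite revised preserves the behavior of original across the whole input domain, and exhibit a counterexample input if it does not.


Evaluate both at a=-1, b=1, c=-1.
original: tmp := 1 | ((((tmp * b) - (tmp // -2)) < (-2 + -6)) or ((b // (c - -2)) != (a * a))): false | a := 2 | tmp := -6 | result -6
revised: tmp := 1 | ((not (((tmp * b) - (tmp // -2)) < (-2 + -6))) and (not ((b // (c - -2)) != (a * a)))): true | a := -1 | tmp := -3 | result -3
-6 vs -3 — the two versions disagree here.
verdict: not equivalent; witness: a=-1, b=1, c=-1


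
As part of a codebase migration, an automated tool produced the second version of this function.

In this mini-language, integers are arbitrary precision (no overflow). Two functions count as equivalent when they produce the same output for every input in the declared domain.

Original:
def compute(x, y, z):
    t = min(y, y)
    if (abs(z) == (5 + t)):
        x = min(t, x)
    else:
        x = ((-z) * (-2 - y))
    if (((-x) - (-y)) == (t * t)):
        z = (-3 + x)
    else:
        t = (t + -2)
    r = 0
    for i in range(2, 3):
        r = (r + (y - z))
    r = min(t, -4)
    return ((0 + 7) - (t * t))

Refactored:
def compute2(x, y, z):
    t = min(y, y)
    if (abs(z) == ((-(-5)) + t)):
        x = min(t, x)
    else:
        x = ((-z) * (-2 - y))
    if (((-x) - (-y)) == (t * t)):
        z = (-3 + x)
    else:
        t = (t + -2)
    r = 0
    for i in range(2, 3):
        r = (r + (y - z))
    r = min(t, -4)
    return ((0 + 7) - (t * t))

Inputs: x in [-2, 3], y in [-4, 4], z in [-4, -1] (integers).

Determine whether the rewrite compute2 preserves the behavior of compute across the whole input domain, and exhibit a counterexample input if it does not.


The two are interchangeable: same computation, different form, and every declared input agrees.
One worked example (x=-1, y=-3, z=-2) — compute: t becomes -3; next (abs(z) == (5 + t)) evaluates to true; next x becomes -3; next (((-x) - (-y)) == (t * t)) evaluates to false; next t becomes -5; next r becomes 0; next at i=2:; next r becomes -1; next r becomes -5; next final value -18; compute2: t becomes -3; next (abs(z) == ((-(-5)) + t)) evaluates to true; next x becomes -3; next (((-x) - (-y)) == (t * t)) evaluates to false; next t becomes -5; next r becomes 0; next at i=2:; next r becomes -1; next r becomes -5; next final value -18; agreement on -18.
Checked all 216 inputs in the declared domain: the outputs agree on every one.
verdict: equivalent


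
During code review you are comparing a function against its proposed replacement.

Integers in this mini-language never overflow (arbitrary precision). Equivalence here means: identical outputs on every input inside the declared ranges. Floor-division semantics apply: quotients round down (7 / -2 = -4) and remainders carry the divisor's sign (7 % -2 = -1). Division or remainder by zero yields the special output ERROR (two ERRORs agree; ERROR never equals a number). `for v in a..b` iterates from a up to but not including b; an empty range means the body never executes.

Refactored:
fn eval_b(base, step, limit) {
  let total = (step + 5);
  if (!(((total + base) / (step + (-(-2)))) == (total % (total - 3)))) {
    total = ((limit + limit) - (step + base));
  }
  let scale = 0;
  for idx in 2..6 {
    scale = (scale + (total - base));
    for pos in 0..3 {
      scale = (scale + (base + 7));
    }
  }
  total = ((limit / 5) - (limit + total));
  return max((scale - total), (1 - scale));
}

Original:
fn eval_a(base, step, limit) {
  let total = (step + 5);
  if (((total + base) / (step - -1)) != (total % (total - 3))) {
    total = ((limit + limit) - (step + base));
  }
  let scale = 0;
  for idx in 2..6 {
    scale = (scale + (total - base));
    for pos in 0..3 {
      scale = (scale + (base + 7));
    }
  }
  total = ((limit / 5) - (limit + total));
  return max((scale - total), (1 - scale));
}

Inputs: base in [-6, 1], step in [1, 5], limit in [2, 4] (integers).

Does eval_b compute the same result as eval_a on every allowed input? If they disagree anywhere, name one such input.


Evaluate both at base=-4, step=1, limit=2.
eval_a: total=6, then (((total + base) / (step - -1)) != (total % (total - 3))) is true, then total=7, then scale=0, then (idx=2), then scale=11, then (pos=0), then scale=14, then (pos=1), then scale=17, then (pos=2), then scale=20, then (idx=3), then scale=31, then (pos=0), then scale=34, then (pos=1), then scale=37, then (pos=2), then scale=40, then (idx=4), then scale=51, then (pos=0), then scale=54, then (pos=1), then scale=57, then (pos=2), then scale=60, then (idx=5), then scale=71, then (pos=0), then scale=74, then (pos=1), then scale=77, then (pos=2), then scale=80, then total=-9, then returns 89
eval_b: total=6, then (!(((total + base) / (step + (-(-2)))) == (total % (total - 3)))) is false, then scale=0, then (idx=2), then scale=10, then (pos=0), then scale=13, then (pos=1), then scale=16, then (pos=2), then scale=19, then (idx=3), then scale=29, then (pos=0), then scale=32, then (pos=1), then scale=35, then (pos=2), then scale=38, then (idx=4), then scale=48, then (pos=0), then scale=51, then (pos=1), then scale=54, then (pos=2), then scale=57, then (idx=5), then scale=67, then (pos=0), then scale=70, then (pos=1), then scale=73, then (pos=2), then scale=76, then total=-8, then returns 84
89 and 84 differ, so these are not the same function on this domain.
verdict: not equivalent; witness: base=-4, step=1, limit=2


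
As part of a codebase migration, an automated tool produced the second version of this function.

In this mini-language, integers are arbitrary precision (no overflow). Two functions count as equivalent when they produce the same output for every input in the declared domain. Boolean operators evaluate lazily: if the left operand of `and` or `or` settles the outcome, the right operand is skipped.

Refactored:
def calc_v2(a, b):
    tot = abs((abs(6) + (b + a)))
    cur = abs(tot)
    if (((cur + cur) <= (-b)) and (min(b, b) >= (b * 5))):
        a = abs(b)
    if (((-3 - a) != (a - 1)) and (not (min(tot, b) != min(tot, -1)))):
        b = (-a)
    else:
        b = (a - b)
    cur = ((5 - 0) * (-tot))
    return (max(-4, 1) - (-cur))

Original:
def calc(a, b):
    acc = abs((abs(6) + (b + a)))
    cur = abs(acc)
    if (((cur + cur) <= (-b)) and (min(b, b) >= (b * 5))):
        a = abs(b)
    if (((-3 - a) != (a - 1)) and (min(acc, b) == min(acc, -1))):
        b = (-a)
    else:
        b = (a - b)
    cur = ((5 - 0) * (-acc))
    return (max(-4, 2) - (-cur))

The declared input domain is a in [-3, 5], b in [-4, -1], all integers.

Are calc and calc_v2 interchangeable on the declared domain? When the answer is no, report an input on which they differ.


These are not equivalent — on a=-3, b=-4 the outputs split (-3 vs -4).
calc: acc becomes 1; next cur becomes 1; next (((cur + cur) <= (-b)) and (min(b, b) >= (b * 5))) evaluates to true; next a becomes 4; next (((-3 - a) != (a - 1)) and (min(acc, b) == min(acc, -1))) evaluates to false; next b becomes 8; next cur becomes -5; next final value -3
calc_v2: tot becomes 1; next cur becomes 1; next (((cur + cur) <= (-b)) and (min(b, b) >= (b * 5))) evaluates to true; next a becomes 4; next (((-3 - a) != (a - 1)) and (not (min(tot, b) != min(tot, -1)))) evaluates to false; next b becomes 8; next cur becomes -5; next final value -4
verdict: not equivalent; witness: a=-3, b=-4


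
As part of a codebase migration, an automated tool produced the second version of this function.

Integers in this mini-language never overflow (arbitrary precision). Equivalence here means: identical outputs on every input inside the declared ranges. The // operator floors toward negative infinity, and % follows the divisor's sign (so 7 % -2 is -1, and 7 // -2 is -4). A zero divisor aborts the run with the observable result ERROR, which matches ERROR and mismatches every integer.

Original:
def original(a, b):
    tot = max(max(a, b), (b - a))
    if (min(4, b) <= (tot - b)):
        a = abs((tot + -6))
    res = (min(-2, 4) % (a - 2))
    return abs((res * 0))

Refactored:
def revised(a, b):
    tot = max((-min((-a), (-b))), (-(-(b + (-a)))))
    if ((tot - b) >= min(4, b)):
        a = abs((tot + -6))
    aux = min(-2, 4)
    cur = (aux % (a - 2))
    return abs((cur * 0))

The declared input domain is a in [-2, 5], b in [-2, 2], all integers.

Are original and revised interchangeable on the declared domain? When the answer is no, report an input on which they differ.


The two are interchangeable: local variable names differ, and comparison usage differs, and min/max/abs usage differs, and statement counts differ, and arithmetic usage differs, and every declared input agrees.
One worked example (a=3, b=0) — original: tot=3, then (min(4, b) <= (tot - b)) is true, then a=3, then res=0, then returns 0; revised: tot=3, then ((tot - b) >= min(4, b)) is true, then a=3, then aux=-2, then cur=0, then returns 0; agreement on 0.
An exhaustive pass over the 40 declared inputs shows identical outputs.
verdict: equivalent


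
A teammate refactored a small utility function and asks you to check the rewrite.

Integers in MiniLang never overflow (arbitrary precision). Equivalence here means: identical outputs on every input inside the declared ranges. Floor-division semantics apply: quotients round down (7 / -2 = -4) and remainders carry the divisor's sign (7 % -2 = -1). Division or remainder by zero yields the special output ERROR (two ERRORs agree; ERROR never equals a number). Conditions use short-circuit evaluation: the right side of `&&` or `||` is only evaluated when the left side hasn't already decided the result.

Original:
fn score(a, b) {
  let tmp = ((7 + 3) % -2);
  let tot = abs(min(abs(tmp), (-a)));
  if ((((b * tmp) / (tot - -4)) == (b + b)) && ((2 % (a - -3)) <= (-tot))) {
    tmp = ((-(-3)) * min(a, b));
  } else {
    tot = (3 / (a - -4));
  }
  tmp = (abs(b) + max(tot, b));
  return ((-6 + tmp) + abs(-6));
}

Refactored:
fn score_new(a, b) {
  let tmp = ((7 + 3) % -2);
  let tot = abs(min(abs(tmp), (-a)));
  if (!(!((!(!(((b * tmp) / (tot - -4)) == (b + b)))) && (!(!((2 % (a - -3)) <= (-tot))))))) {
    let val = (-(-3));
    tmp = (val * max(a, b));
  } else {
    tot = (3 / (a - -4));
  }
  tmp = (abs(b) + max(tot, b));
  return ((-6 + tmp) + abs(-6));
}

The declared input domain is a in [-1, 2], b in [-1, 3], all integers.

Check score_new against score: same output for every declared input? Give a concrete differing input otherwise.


Equivalent. The edit looks behavioral (`min(a, b)` became `max(a, b)`), but over these ranges it never changes the outcome.
Every one of the 20 inputs gives matching results.
Tracing a=2, b=-1: score: tmp := 0 | tot := 2 | ((((b * tmp) / (tot - -4)) == (b + b)) && ((2 % (a - -3)) <= (-tot))): false | tot := 0 | tmp := 1 | result 1 | score_new: tmp := 0 | tot := 2 | (!(!((!(!(((b * tmp) / (tot - -4)) == (b + b)))) && (!(!((2 % (a - -3)) <= (-tot))))))): false | tot := 0 | tmp := 1 | result 1 — matching result 1.
verdict: equivalent


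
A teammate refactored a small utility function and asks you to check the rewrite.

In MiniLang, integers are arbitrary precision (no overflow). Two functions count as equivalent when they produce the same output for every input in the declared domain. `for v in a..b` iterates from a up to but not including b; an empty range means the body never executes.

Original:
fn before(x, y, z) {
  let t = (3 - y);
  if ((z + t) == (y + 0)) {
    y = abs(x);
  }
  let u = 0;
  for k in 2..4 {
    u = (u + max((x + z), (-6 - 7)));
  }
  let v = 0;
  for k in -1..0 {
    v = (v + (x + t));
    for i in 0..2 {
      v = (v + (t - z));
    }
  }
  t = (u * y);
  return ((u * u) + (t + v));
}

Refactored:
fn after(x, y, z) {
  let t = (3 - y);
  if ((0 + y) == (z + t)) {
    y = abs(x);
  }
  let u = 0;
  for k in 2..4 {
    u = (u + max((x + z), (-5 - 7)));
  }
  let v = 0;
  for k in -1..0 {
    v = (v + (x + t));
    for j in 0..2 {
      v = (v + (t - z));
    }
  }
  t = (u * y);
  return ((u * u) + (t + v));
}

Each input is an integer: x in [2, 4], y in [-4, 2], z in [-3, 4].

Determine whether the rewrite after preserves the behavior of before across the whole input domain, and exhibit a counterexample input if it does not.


The one real change (`-6` became `-5`) has no effect anywhere in the declared ranges; all 168 inputs agree.
verdict: equivalent


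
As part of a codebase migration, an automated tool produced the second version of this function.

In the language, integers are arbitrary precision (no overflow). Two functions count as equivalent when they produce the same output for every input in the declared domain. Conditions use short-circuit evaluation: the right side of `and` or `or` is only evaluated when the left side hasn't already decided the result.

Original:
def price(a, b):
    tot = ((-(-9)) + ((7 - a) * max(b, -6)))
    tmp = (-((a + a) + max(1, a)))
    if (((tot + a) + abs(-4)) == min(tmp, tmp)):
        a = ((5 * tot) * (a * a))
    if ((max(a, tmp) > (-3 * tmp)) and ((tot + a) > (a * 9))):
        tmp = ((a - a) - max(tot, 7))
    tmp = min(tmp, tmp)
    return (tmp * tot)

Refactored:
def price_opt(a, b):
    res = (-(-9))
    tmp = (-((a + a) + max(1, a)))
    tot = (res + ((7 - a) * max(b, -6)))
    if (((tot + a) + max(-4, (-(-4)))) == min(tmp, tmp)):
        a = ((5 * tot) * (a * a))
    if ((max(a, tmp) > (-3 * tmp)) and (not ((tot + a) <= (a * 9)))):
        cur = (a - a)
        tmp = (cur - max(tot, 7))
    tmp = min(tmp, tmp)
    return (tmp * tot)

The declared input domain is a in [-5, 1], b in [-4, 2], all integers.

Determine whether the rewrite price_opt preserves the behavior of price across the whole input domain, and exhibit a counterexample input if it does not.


Differences: constant usage differs; also min/max/abs usage differs; also statement counts differ; also comparison usage differs; also local variable names differ; also boolean connective usage differs — yet all 49 inputs agree.
verdict: equivalent


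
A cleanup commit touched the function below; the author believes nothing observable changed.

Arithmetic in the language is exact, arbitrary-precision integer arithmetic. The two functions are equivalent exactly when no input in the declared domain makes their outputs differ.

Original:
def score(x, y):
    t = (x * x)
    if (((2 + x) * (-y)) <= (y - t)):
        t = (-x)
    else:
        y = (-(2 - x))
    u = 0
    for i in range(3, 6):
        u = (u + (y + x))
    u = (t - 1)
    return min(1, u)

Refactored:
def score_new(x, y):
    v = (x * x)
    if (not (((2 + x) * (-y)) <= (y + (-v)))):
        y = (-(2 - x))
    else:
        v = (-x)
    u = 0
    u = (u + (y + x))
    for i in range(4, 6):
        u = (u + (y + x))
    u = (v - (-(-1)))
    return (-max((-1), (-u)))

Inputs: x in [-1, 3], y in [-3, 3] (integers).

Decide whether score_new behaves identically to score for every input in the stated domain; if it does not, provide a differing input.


Equivalent — the differences include boolean connective usage differs, statement counts differ, loop structure differs, local variable names differ, min/max/abs usage differs, arithmetic usage differs, yet no declared input distinguishes the two.
As a probe, take x=0, y=-1: score runs t becomes 0; next (((2 + x) * (-y)) <= (y - t)) evaluates to false; next y becomes -2; next u becomes 0; next at i=3:; next u becomes -2; next at i=4:; next u becomes -4; next at i=5:; next u becomes -6; next u becomes -1; next final value -1; score_new runs v becomes 0; next (not (((2 + x) * (-y)) <= (y + (-v)))) evaluates to true; next y becomes -2; next u becomes 0; next u becomes -2; next at i=4:; next u becomes -4; next at i=5:; next u becomes -6; next u becomes -1; next final value -1; both end at -1.
An exhaustive pass over the 35 declared inputs shows identical outputs.
verdict: equivalent


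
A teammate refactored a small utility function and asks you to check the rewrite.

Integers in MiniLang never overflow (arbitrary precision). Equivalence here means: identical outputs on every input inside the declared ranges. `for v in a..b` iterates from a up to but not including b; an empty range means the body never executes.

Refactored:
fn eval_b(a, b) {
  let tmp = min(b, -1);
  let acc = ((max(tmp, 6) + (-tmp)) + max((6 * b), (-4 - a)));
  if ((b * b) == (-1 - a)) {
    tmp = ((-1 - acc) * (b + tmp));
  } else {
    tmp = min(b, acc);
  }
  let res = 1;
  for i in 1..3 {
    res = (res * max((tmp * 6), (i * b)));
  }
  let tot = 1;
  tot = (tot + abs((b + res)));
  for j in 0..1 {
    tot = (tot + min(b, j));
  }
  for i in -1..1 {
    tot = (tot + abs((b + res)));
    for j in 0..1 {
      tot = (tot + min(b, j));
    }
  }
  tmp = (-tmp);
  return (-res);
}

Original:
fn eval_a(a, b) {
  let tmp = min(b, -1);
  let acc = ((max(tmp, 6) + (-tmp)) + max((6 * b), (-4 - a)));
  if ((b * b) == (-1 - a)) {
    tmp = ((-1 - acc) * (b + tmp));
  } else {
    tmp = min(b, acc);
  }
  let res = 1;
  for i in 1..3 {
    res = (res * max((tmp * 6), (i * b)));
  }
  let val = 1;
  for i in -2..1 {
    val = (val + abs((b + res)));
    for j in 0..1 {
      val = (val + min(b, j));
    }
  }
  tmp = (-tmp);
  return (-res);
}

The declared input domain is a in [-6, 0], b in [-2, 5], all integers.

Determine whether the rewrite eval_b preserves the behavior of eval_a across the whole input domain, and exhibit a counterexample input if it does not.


The two versions differ — the changes include statement counts differ, min/max/abs usage differs, local variable names differ, arithmetic usage differs, loop structure differs.
Spot check at a=-3, b=-2 — eval_a: tmp=-2, then acc=7, then ((b * b) == (-1 - a)) is false, then tmp=-2, then res=1, then (i=1), then res=-2, then (i=2), then res=8, then val=1, then (i=-2), then val=7, then (j=0), then val=5, then (i=-1), then val=11, then (j=0), then val=9, then (i=0), then val=15, then (j=0), then val=13, then tmp=2, then returns -8. eval_b: tmp=-2, then acc=7, then ((b * b) == (-1 - a)) is false, then tmp=-2, then res=1, then (i=1), then res=-2, then (i=2), then res=8, then tot=1, then tot=7, then (j=0), then tot=5, then (i=-1), then tot=11, then (j=0), then tot=9, then (i=0), then tot=15, then (j=0), then tot=13, then tmp=2, then returns -8. Both give -8.
Sweeping the whole domain (56 inputs) finds no disagreement.
verdict: equivalent


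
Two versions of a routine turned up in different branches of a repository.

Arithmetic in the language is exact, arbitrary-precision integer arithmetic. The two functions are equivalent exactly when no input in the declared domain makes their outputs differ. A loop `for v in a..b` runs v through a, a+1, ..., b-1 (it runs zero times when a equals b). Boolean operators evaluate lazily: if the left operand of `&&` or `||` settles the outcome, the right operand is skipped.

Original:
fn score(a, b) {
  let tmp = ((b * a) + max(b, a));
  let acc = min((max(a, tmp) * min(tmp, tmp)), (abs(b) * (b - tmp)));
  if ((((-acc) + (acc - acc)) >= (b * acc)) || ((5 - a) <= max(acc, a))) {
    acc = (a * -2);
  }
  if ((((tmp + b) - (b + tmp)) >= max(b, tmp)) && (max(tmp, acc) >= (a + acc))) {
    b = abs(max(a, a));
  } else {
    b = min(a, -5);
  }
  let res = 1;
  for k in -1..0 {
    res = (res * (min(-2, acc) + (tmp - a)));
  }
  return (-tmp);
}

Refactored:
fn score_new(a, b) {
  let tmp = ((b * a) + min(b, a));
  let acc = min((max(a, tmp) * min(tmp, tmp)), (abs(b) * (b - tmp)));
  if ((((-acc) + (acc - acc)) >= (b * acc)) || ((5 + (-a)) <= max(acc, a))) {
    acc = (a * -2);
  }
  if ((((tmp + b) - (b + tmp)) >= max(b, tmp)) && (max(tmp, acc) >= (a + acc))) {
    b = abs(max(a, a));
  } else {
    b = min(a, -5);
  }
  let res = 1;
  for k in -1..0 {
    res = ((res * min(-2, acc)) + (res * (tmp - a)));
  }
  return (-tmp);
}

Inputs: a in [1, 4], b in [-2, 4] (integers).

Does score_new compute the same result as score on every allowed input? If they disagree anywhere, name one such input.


There is a counterexample at a=1, b=-2: 1 on one side, 4 on the other.
score: tmp := -1 | acc := -2 | ((((-acc) + (acc - acc)) >= (b * acc)) || ((5 - a) <= max(acc, a))): false | ((((tmp + b) - (b + tmp)) >= max(b, tmp)) && (max(tmp, acc) >= (a + acc))): true | b := 1 | res := 1 | iter k=-1: | res := -4 | result 1
score_new: tmp := -4 | acc := -4 | ((((-acc) + (acc - acc)) >= (b * acc)) || ((5 + (-a)) <= max(acc, a))): false | ((((tmp + b) - (b + tmp)) >= max(b, tmp)) && (max(tmp, acc) >= (a + acc))): false | b := -5 | res := 1 | iter k=-1: | res := -9 | result 4
verdict: not equivalent; witness: a=1, b=-2
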